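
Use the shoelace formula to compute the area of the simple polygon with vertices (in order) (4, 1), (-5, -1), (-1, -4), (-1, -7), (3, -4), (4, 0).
Area = 34

Shoelace formula: Area = (1/2) |Σ_i (x_i · y_{i+1} − x_{i+1} · y_i)| (indices mod n). Compute each cross term:
  (4)(-1) − (-5)(1) = 1
  (-5)(-4) − (-1)(-1) = 19
  (-1)(-7) − (-1)(-4) = 3
  (-1)(-4) − (3)(-7) = 25
  (3)(0) − (4)(-4) = 16
  (4)(1) − (4)(0) = 4
Sum = 68, so (signed) Area = 68/2 = 34, |Area| = 34.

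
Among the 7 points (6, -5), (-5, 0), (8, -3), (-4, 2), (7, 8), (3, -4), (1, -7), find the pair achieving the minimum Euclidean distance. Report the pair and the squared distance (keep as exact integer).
Pair = ((-5, 0), (-4, 2)); squared distance = 5

Compute all C(7, 2) = 21 pairwise squared distances (x_i − x_j)² + (y_i − y_j)². The minimum is 5, attained by the pair ((-5, 0), (-4, 2)).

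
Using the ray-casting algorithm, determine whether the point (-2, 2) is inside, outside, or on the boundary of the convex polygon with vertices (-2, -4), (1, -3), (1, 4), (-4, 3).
The point (-2, 2) lies strictly inside the polygon

Cast a horizontal ray to the right from the query point and count how many polygon edges it crosses (each edge strictly once or zero times, handled with the usual half-open convention). 
Parity of crossings → odd ⇒ inside.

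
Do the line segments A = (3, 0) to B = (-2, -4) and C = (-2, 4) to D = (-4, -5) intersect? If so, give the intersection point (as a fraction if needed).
No (intersection of containing lines falls outside at least one segment)

Parametrize and solve: t = 53/37, s = 40/37. At least one of these is outside [0, 1], so the segments do not intersect.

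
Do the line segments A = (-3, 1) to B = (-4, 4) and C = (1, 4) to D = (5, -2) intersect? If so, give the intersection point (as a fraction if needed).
No (intersection of containing lines falls outside at least one segment)

Parametrize and solve: t = 6, s = -5/2. At least one of these is outside [0, 1], so the segments do not intersect.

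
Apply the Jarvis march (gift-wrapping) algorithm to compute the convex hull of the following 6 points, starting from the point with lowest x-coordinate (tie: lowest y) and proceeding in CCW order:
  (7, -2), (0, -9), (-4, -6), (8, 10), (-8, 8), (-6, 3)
Hull (CCW) = [(-8, 8), (-4, -6), (0, -9), (7, -2), (8, 10)]

Jarvis march: at each step, from the current hull vertex p, select the next vertex q as the point such that every other point lies strictly to the left of (or on) the directed line p → q. (Equivalently: for every other point r, the cross product (q − p) × (r − p) ≥ 0.)
Starting point (lowest x, tie lowest y): (-8, 8). Wrap until returning to start. Resulting hull: (-8, 8), (-4, -6), (0, -9), (7, -2), (8, 10).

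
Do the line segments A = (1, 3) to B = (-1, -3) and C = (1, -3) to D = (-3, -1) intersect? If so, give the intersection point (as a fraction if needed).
Yes; intersection at (-5/7, -15/7) (t = 6/7 on AB, s = 3/7 on CD)

Parametrize AB as A + t(B − A) = (1 + -2 t, 3 + -6 t) and CD as C + s(D − C) = (1 + -4 s, -3 + 2 s). Solve the linear system for (t, s). Determinant = 28 ≠ 0, so a unique intersection of the containing lines exists. Solution: t = 6/7, s = 3/7 — both in [0, 1], so the segments cross. Intersection point: (-5/7, -15/7).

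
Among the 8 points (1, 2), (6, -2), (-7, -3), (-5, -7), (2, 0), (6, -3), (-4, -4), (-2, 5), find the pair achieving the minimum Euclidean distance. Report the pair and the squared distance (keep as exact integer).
Pair = ((6, -2), (6, -3)); squared distance = 1

Compute all C(8, 2) = 28 pairwise squared distances (x_i − x_j)² + (y_i − y_j)². The minimum is 1, attained by the pair ((6, -2), (6, -3)).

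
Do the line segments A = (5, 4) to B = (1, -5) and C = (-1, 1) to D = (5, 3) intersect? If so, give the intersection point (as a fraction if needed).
Yes; intersection at (103/23, 65/23) (t = 3/23 on AB, s = 21/23 on CD)

Parametrize AB as A + t(B − A) = (5 + -4 t, 4 + -9 t) and CD as C + s(D − C) = (-1 + 6 s, 1 + 2 s). Solve the linear system for (t, s). Determinant = -46 ≠ 0, so a unique intersection of the containing lines exists. Solution: t = 3/23, s = 21/23 — both in [0, 1], so the segments cross. Intersection point: (103/23, 65/23).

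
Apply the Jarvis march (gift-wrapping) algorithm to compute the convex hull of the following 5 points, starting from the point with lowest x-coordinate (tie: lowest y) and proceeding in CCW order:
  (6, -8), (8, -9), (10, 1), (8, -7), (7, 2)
Hull (CCW) = [(6, -8), (8, -9), (10, 1), (7, 2)]

Jarvis march: at each step, from the current hull vertex p, select the next vertex q as the point such that every other point lies strictly to the left of (or on) the directed line p → q. (Equivalently: for every other point r, the cross product (q − p) × (r − p) ≥ 0.)
Starting point (lowest x, tie lowest y): (6, -8). Wrap until returning to start. Resulting hull: (6, -8), (8, -9), (10, 1), (7, 2).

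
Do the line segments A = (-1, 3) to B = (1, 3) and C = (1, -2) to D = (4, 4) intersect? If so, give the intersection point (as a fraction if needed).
No (intersection of containing lines falls outside at least one segment)

Parametrize and solve: t = 9/4, s = 5/6. At least one of these is outside [0, 1], so the segments do not intersect.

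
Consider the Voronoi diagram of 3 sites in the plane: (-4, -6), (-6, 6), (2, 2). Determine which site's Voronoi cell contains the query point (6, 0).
Nearest site = (2, 2)

The Voronoi cell of site s contains exactly those query points closer to s than to any other site. Compute squared distances from q = (6, 0) to each site:
  (2 − 6)² + (2 − 0)² = 20
  (-4 − 6)² + (-6 − 0)² = 136
  (-6 − 6)² + (6 − 0)² = 180
Minimum is attained by (2, 2), so q lies in its Voronoi cell.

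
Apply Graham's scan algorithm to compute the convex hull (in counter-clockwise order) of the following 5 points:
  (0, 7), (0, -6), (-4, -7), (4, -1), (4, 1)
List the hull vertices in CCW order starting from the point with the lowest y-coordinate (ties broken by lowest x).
Hull (CCW) = [(-4, -7), (0, -6), (4, -1), (4, 1), (0, 7)]

Graham scan procedure:
  1. Find the pivot p₀ = point with lowest y (tie → lowest x): (-4, -7).
  2. Sort the remaining points by polar angle around p₀.
  3. Walk through sorted points, maintaining a stack; pop the top while the last three entries make a non-left turn (cross product ≤ 0).
  4. Final stack is the convex hull in CCW order: (-4, -7), (0, -6), (4, -1), (4, 1), (0, 7).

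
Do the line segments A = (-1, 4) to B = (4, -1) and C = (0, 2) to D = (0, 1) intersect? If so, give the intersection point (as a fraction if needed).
No (intersection of containing lines falls outside at least one segment)

Parametrize and solve: t = 1/5, s = -1. At least one of these is outside [0, 1], so the segments do not intersect.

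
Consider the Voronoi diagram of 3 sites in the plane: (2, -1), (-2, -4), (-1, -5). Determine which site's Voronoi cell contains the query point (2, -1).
Nearest site = (2, -1)

The Voronoi cell of site s contains exactly those query points closer to s than to any other site. Compute squared distances from q = (2, -1) to each site:
  (2 − 2)² + (-1 − -1)² = 0
  (-2 − 2)² + (-4 − -1)² = 25
  (-1 − 2)² + (-5 − -1)² = 25
Minimum is attained by (2, -1), so q lies in its Voronoi cell.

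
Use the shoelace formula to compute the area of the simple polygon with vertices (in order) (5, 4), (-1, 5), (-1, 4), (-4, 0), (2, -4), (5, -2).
Area = 54

Shoelace formula: Area = (1/2) |Σ_i (x_i · y_{i+1} − x_{i+1} · y_i)| (indices mod n). Compute each cross term:
  (5)(5) − (-1)(4) = 29
  (-1)(4) − (-1)(5) = 1
  (-1)(0) − (-4)(4) = 16
  (-4)(-4) − (2)(0) = 16
  (2)(-2) − (5)(-4) = 16
  (5)(4) − (5)(-2) = 30
Sum = 108, so (signed) Area = 108/2 = 54, |Area| = 54.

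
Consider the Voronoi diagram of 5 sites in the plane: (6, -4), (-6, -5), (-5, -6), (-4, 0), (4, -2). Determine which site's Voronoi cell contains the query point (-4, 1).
Nearest site = (-4, 0)

The Voronoi cell of site s contains exactly those query points closer to s than to any other site. Compute squared distances from q = (-4, 1) to each site:
  (-4 − -4)² + (0 − 1)² = 1
  (-6 − -4)² + (-5 − 1)² = 40
  (-5 − -4)² + (-6 − 1)² = 50
  (4 − -4)² + (-2 − 1)² = 73
  (6 − -4)² + (-4 − 1)² = 125
Minimum is attained by (-4, 0), so q lies in its Voronoi cell.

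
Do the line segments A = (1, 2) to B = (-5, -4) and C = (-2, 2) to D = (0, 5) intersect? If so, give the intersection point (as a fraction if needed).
No (intersection of containing lines falls outside at least one segment)

Parametrize and solve: t = 3/2, s = -3. At least one of these is outside [0, 1], so the segments do not intersect.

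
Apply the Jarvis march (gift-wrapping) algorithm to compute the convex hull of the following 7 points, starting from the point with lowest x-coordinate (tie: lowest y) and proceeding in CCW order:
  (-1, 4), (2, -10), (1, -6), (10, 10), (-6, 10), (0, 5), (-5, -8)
Hull (CCW) = [(-6, 10), (-5, -8), (2, -10), (10, 10)]

Jarvis march: at each step, from the current hull vertex p, select the next vertex q as the point such that every other point lies strictly to the left of (or on) the directed line p → q. (Equivalently: for every other point r, the cross product (q − p) × (r − p) ≥ 0.)
Starting point (lowest x, tie lowest y): (-6, 10). Wrap until returning to start. Resulting hull: (-6, 10), (-5, -8), (2, -10), (10, 10).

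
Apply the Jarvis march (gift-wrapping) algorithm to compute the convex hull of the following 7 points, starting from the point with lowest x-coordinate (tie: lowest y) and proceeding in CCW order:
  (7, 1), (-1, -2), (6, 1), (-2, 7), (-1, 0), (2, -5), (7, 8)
Hull (CCW) = [(-2, 7), (-1, -2), (2, -5), (7, 1), (7, 8)]

Jarvis march: at each step, from the current hull vertex p, select the next vertex q as the point such that every other point lies strictly to the left of (or on) the directed line p → q. (Equivalently: for every other point r, the cross product (q − p) × (r − p) ≥ 0.)
Starting point (lowest x, tie lowest y): (-2, 7). Wrap until returning to start. Resulting hull: (-2, 7), (-1, -2), (2, -5), (7, 1), (7, 8).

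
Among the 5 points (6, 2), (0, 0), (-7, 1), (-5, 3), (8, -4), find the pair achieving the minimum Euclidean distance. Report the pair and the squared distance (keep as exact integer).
Pair = ((-7, 1), (-5, 3)); squared distance = 8

Compute all C(5, 2) = 10 pairwise squared distances (x_i − x_j)² + (y_i − y_j)². The minimum is 8, attained by the pair ((-7, 1), (-5, 3)).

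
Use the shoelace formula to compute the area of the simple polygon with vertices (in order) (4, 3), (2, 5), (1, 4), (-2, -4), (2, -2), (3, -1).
Area = 25

Shoelace formula: Area = (1/2) |Σ_i (x_i · y_{i+1} − x_{i+1} · y_i)| (indices mod n). Compute each cross term:
  (4)(5) − (2)(3) = 14
  (2)(4) − (1)(5) = 3
  (1)(-4) − (-2)(4) = 4
  (-2)(-2) − (2)(-4) = 12
  (2)(-1) − (3)(-2) = 4
  (3)(3) − (4)(-1) = 13
Sum = 50, so (signed) Area = 50/2 = 25, |Area| = 25.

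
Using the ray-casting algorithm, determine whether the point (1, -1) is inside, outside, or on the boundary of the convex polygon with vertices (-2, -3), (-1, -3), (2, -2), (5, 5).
The point (1, -1) lies strictly inside the polygon

Cast a horizontal ray to the right from the query point and count how many polygon edges it crosses (each edge strictly once or zero times, handled with the usual half-open convention). 
Parity of crossings → odd ⇒ inside.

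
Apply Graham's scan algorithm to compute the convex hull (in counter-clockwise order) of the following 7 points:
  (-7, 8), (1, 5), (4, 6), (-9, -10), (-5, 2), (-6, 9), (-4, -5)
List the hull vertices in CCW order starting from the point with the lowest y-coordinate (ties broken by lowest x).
Hull (CCW) = [(-9, -10), (-4, -5), (4, 6), (-6, 9), (-7, 8)]

Graham scan procedure:
  1. Find the pivot p₀ = point with lowest y (tie → lowest x): (-9, -10).
  2. Sort the remaining points by polar angle around p₀.
  3. Walk through sorted points, maintaining a stack; pop the top while the last three entries make a non-left turn (cross product ≤ 0).
  4. Final stack is the convex hull in CCW order: (-9, -10), (-4, -5), (4, 6), (-6, 9), (-7, 8).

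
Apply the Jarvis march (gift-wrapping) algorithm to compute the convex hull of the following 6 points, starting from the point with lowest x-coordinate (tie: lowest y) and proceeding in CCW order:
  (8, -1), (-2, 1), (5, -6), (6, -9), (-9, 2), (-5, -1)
Hull (CCW) = [(-9, 2), (-5, -1), (6, -9), (8, -1), (-2, 1)]

Jarvis march: at each step, from the current hull vertex p, select the next vertex q as the point such that every other point lies strictly to the left of (or on) the directed line p → q. (Equivalently: for every other point r, the cross product (q − p) × (r − p) ≥ 0.)
Starting point (lowest x, tie lowest y): (-9, 2). Wrap until returning to start. Resulting hull: (-9, 2), (-5, -1), (6, -9), (8, -1), (-2, 1).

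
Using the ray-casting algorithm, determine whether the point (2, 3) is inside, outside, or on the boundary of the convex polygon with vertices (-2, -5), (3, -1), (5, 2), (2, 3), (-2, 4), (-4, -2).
The point (2, 3) lies on the polygon boundary

Boundary check: the query satisfies the collinearity and bounding-box conditions for some polygon edge, so it lies exactly on the boundary.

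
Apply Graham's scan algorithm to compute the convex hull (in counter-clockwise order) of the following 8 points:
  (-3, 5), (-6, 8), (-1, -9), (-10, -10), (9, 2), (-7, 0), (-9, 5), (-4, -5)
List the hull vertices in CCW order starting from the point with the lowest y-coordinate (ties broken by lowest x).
Hull (CCW) = [(-10, -10), (-1, -9), (9, 2), (-6, 8), (-9, 5)]

Graham scan procedure:
  1. Find the pivot p₀ = point with lowest y (tie → lowest x): (-10, -10).
  2. Sort the remaining points by polar angle around p₀.
  3. Walk through sorted points, maintaining a stack; pop the top while the last three entries make a non-left turn (cross product ≤ 0).
  4. Final stack is the convex hull in CCW order: (-10, -10), (-1, -9), (9, 2), (-6, 8), (-9, 5).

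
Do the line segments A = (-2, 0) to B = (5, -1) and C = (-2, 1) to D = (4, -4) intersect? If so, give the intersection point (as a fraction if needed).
Yes; intersection at (-16/29, -6/29) (t = 6/29 on AB, s = 7/29 on CD)

Parametrize AB as A + t(B − A) = (-2 + 7 t, 0 + -1 t) and CD as C + s(D − C) = (-2 + 6 s, 1 + -5 s). Solve the linear system for (t, s). Determinant = 29 ≠ 0, so a unique intersection of the containing lines exists. Solution: t = 6/29, s = 7/29 — both in [0, 1], so the segments cross. Intersection point: (-16/29, -6/29).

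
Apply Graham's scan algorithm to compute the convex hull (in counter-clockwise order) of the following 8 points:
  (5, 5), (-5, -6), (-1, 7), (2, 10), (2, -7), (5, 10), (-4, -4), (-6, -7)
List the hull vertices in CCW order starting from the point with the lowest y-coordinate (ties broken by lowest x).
Hull (CCW) = [(-6, -7), (2, -7), (5, 5), (5, 10), (2, 10), (-1, 7)]

Graham scan procedure:
  1. Find the pivot p₀ = point with lowest y (tie → lowest x): (-6, -7).
  2. Sort the remaining points by polar angle around p₀.
  3. Walk through sorted points, maintaining a stack; pop the top while the last three entries make a non-left turn (cross product ≤ 0).
  4. Final stack is the convex hull in CCW order: (-6, -7), (2, -7), (5, 5), (5, 10), (2, 10), (-1, 7).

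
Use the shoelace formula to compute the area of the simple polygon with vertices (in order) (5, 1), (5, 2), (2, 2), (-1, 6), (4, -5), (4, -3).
Area = 33/2

Shoelace formula: Area = (1/2) |Σ_i (x_i · y_{i+1} − x_{i+1} · y_i)| (indices mod n). Compute each cross term:
  (5)(2) − (5)(1) = 5
  (5)(2) − (2)(2) = 6
  (2)(6) − (-1)(2) = 14
  (-1)(-5) − (4)(6) = -19
  (4)(-3) − (4)(-5) = 8
  (4)(1) − (5)(-3) = 19
Sum = 33, so (signed) Area = 33/2 = 33/2, |Area| = 33/2.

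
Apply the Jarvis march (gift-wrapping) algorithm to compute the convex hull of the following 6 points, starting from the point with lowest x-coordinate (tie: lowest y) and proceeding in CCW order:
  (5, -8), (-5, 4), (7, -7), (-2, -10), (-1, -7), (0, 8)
Hull (CCW) = [(-5, 4), (-2, -10), (5, -8), (7, -7), (0, 8)]

Jarvis march: at each step, from the current hull vertex p, select the next vertex q as the point such that every other point lies strictly to the left of (or on) the directed line p → q. (Equivalently: for every other point r, the cross product (q − p) × (r − p) ≥ 0.)
Starting point (lowest x, tie lowest y): (-5, 4). Wrap until returning to start. Resulting hull: (-5, 4), (-2, -10), (5, -8), (7, -7), (0, 8).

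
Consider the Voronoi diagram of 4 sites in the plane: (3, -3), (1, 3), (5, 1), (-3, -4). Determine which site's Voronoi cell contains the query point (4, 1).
Nearest site = (5, 1)

The Voronoi cell of site s contains exactly those query points closer to s than to any other site. Compute squared distances from q = (4, 1) to each site:
  (5 − 4)² + (1 − 1)² = 1
  (1 − 4)² + (3 − 1)² = 13
  (3 − 4)² + (-3 − 1)² = 17
  (-3 − 4)² + (-4 − 1)² = 74
Minimum is attained by (5, 1), so q lies in its Voronoi cell.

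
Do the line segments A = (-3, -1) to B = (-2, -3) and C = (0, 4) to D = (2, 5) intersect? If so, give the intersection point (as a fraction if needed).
No (intersection of containing lines falls outside at least one segment)

Parametrize and solve: t = -7/5, s = -11/5. At least one of these is outside [0, 1], so the segments do not intersect.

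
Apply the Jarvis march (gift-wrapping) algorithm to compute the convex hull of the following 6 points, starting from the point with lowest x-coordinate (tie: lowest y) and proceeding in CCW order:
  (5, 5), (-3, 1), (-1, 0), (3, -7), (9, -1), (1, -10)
Hull (CCW) = [(-3, 1), (1, -10), (9, -1), (5, 5)]

Jarvis march: at each step, from the current hull vertex p, select the next vertex q as the point such that every other point lies strictly to the left of (or on) the directed line p → q. (Equivalently: for every other point r, the cross product (q − p) × (r − p) ≥ 0.)
Starting point (lowest x, tie lowest y): (-3, 1). Wrap until returning to start. Resulting hull: (-3, 1), (1, -10), (9, -1), (5, 5).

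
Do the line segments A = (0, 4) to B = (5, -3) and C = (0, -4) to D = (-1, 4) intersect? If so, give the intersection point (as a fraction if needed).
No (intersection of containing lines falls outside at least one segment)

Parametrize and solve: t = -8/33, s = 40/33. At least one of these is outside [0, 1], so the segments do not intersect.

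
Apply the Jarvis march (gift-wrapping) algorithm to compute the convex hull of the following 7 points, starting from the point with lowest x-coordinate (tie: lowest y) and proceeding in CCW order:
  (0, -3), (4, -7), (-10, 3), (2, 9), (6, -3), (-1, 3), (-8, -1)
Hull (CCW) = [(-10, 3), (-8, -1), (4, -7), (6, -3), (2, 9)]

Jarvis march: at each step, from the current hull vertex p, select the next vertex q as the point such that every other point lies strictly to the left of (or on) the directed line p → q. (Equivalently: for every other point r, the cross product (q − p) × (r − p) ≥ 0.)
Starting point (lowest x, tie lowest y): (-10, 3). Wrap until returning to start. Resulting hull: (-10, 3), (-8, -1), (4, -7), (6, -3), (2, 9).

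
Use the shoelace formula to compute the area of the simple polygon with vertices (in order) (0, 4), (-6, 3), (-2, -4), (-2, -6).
Area = 25

Shoelace formula: Area = (1/2) |Σ_i (x_i · y_{i+1} − x_{i+1} · y_i)| (indices mod n). Compute each cross term:
  (0)(3) − (-6)(4) = 24
  (-6)(-4) − (-2)(3) = 30
  (-2)(-6) − (-2)(-4) = 4
  (-2)(4) − (0)(-6) = -8
Sum = 50, so (signed) Area = 50/2 = 25, |Area| = 25.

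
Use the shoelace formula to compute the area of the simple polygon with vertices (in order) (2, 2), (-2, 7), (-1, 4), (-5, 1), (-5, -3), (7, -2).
Area = 105/2

Shoelace formula: Area = (1/2) |Σ_i (x_i · y_{i+1} − x_{i+1} · y_i)| (indices mod n). Compute each cross term:
  (2)(7) − (-2)(2) = 18
  (-2)(4) − (-1)(7) = -1
  (-1)(1) − (-5)(4) = 19
  (-5)(-3) − (-5)(1) = 20
  (-5)(-2) − (7)(-3) = 31
  (7)(2) − (2)(-2) = 18
Sum = 105, so (signed) Area = 105/2 = 105/2, |Area| = 105/2.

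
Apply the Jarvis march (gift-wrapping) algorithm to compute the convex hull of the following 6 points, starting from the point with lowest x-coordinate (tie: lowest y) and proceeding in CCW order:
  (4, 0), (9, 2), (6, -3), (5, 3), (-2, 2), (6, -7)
Hull (CCW) = [(-2, 2), (6, -7), (9, 2), (5, 3)]

Jarvis march: at each step, from the current hull vertex p, select the next vertex q as the point such that every other point lies strictly to the left of (or on) the directed line p → q. (Equivalently: for every other point r, the cross product (q − p) × (r − p) ≥ 0.)
Starting point (lowest x, tie lowest y): (-2, 2). Wrap until returning to start. Resulting hull: (-2, 2), (6, -7), (9, 2), (5, 3).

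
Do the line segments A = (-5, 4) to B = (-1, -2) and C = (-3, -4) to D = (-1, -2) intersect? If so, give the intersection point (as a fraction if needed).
Yes; intersection at (-1, -2) (t = 1 on AB, s = 1 on CD)

Parametrize AB as A + t(B − A) = (-5 + 4 t, 4 + -6 t) and CD as C + s(D − C) = (-3 + 2 s, -4 + 2 s). Solve the linear system for (t, s). Determinant = -20 ≠ 0, so a unique intersection of the containing lines exists. Solution: t = 1, s = 1 — both in [0, 1], so the segments cross. Intersection point: (-1, -2).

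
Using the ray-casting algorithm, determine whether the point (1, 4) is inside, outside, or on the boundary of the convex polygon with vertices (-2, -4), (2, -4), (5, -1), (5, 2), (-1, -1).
The point (1, 4) lies strictly outside the polygon

Cast a horizontal ray to the right from the query point and count how many polygon edges it crosses (each edge strictly once or zero times, handled with the usual half-open convention). 
Parity of crossings → even ⇒ outside.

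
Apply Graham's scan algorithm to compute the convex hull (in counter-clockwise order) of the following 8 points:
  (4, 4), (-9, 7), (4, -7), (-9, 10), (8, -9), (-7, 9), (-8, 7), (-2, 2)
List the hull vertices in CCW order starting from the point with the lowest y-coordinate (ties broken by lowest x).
Hull (CCW) = [(8, -9), (4, 4), (-9, 10), (-9, 7), (4, -7)]

Graham scan procedure:
  1. Find the pivot p₀ = point with lowest y (tie → lowest x): (8, -9).
  2. Sort the remaining points by polar angle around p₀.
  3. Walk through sorted points, maintaining a stack; pop the top while the last three entries make a non-left turn (cross product ≤ 0).
  4. Final stack is the convex hull in CCW order: (8, -9), (4, 4), (-9, 10), (-9, 7), (4, -7).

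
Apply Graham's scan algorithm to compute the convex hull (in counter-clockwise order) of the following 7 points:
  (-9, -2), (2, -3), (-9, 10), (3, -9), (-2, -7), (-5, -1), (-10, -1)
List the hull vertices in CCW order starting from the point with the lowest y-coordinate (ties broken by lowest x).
Hull (CCW) = [(3, -9), (2, -3), (-9, 10), (-10, -1), (-9, -2), (-2, -7)]

Graham scan procedure:
  1. Find the pivot p₀ = point with lowest y (tie → lowest x): (3, -9).
  2. Sort the remaining points by polar angle around p₀.
  3. Walk through sorted points, maintaining a stack; pop the top while the last three entries make a non-left turn (cross product ≤ 0).
  4. Final stack is the convex hull in CCW order: (3, -9), (2, -3), (-9, 10), (-10, -1), (-9, -2), (-2, -7).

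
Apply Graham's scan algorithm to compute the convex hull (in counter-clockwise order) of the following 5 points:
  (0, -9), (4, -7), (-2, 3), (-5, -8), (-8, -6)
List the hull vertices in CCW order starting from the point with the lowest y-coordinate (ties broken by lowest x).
Hull (CCW) = [(0, -9), (4, -7), (-2, 3), (-8, -6), (-5, -8)]

Graham scan procedure:
  1. Find the pivot p₀ = point with lowest y (tie → lowest x): (0, -9).
  2. Sort the remaining points by polar angle around p₀.
  3. Walk through sorted points, maintaining a stack; pop the top while the last three entries make a non-left turn (cross product ≤ 0).
  4. Final stack is the convex hull in CCW order: (0, -9), (4, -7), (-2, 3), (-8, -6), (-5, -8).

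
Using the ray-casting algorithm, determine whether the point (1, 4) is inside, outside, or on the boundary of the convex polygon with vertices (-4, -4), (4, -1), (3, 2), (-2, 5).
The point (1, 4) lies strictly outside the polygon

Cast a horizontal ray to the right from the query point and count how many polygon edges it crosses (each edge strictly once or zero times, handled with the usual half-open convention). 
Parity of crossings → even ⇒ outside.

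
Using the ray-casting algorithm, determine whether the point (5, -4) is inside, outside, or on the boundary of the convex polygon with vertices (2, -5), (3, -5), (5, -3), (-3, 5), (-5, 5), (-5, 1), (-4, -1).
The point (5, -4) lies strictly outside the polygon

Cast a horizontal ray to the right from the query point and count how many polygon edges it crosses (each edge strictly once or zero times, handled with the usual half-open convention). 
Parity of crossings → even ⇒ outside.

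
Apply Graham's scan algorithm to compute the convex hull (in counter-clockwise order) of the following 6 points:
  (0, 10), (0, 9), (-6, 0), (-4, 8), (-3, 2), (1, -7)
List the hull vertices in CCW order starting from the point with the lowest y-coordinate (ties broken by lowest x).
Hull (CCW) = [(1, -7), (0, 10), (-4, 8), (-6, 0)]

Graham scan procedure:
  1. Find the pivot p₀ = point with lowest y (tie → lowest x): (1, -7).
  2. Sort the remaining points by polar angle around p₀.
  3. Walk through sorted points, maintaining a stack; pop the top while the last three entries make a non-left turn (cross product ≤ 0).
  4. Final stack is the convex hull in CCW order: (1, -7), (0, 10), (-4, 8), (-6, 0).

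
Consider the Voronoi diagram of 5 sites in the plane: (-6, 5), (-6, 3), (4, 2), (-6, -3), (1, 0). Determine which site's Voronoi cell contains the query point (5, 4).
Nearest site = (4, 2)

The Voronoi cell of site s contains exactly those query points closer to s than to any other site. Compute squared distances from q = (5, 4) to each site:
  (4 − 5)² + (2 − 4)² = 5
  (1 − 5)² + (0 − 4)² = 32
  (-6 − 5)² + (3 − 4)² = 122
  (-6 − 5)² + (5 − 4)² = 122
  (-6 − 5)² + (-3 − 4)² = 170
Minimum is attained by (4, 2), so q lies in its Voronoi cell.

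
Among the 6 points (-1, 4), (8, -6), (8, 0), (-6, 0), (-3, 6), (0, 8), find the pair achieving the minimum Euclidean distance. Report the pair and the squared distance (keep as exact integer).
Pair = ((-1, 4), (-3, 6)); squared distance = 8

Compute all C(6, 2) = 15 pairwise squared distances (x_i − x_j)² + (y_i − y_j)². The minimum is 8, attained by the pair ((-1, 4), (-3, 6)).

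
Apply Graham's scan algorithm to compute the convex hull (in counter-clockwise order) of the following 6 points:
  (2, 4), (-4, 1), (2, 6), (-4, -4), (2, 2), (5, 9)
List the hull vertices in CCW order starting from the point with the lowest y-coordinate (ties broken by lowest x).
Hull (CCW) = [(-4, -4), (2, 2), (5, 9), (-4, 1)]

Graham scan procedure:
  1. Find the pivot p₀ = point with lowest y (tie → lowest x): (-4, -4).
  2. Sort the remaining points by polar angle around p₀.
  3. Walk through sorted points, maintaining a stack; pop the top while the last three entries make a non-left turn (cross product ≤ 0).
  4. Final stack is the convex hull in CCW order: (-4, -4), (2, 2), (5, 9), (-4, 1).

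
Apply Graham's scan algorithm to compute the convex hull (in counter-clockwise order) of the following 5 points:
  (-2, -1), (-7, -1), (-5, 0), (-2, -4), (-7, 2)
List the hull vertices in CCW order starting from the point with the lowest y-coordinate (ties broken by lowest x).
Hull (CCW) = [(-2, -4), (-2, -1), (-7, 2), (-7, -1)]

Graham scan procedure:
  1. Find the pivot p₀ = point with lowest y (tie → lowest x): (-2, -4).
  2. Sort the remaining points by polar angle around p₀.
  3. Walk through sorted points, maintaining a stack; pop the top while the last three entries make a non-left turn (cross product ≤ 0).
  4. Final stack is the convex hull in CCW order: (-2, -4), (-2, -1), (-7, 2), (-7, -1).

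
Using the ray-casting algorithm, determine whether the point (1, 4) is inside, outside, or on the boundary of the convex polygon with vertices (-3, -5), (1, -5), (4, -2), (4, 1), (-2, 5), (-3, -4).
The point (1, 4) lies strictly outside the polygon

Cast a horizontal ray to the right from the query point and count how many polygon edges it crosses (each edge strictly once or zero times, handled with the usual half-open convention). 
Parity of crossings → even ⇒ outside.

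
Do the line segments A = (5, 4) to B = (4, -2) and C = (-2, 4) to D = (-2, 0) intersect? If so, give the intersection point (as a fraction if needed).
No (intersection of containing lines falls outside at least one segment)

Parametrize and solve: t = 7, s = 21/2. At least one of these is outside [0, 1], so the segments do not intersect.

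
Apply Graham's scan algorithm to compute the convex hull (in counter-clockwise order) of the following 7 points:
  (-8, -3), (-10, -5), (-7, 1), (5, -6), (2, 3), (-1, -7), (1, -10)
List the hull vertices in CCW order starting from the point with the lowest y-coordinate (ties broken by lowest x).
Hull (CCW) = [(1, -10), (5, -6), (2, 3), (-7, 1), (-10, -5)]

Graham scan procedure:
  1. Find the pivot p₀ = point with lowest y (tie → lowest x): (1, -10).
  2. Sort the remaining points by polar angle around p₀.
  3. Walk through sorted points, maintaining a stack; pop the top while the last three entries make a non-left turn (cross product ≤ 0).
  4. Final stack is the convex hull in CCW order: (1, -10), (5, -6), (2, 3), (-7, 1), (-10, -5).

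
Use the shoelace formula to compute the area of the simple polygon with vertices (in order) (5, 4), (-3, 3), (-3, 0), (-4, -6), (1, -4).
Area = 50

Shoelace formula: Area = (1/2) |Σ_i (x_i · y_{i+1} − x_{i+1} · y_i)| (indices mod n). Compute each cross term:
  (5)(3) − (-3)(4) = 27
  (-3)(0) − (-3)(3) = 9
  (-3)(-6) − (-4)(0) = 18
  (-4)(-4) − (1)(-6) = 22
  (1)(4) − (5)(-4) = 24
Sum = 100, so (signed) Area = 100/2 = 50, |Area| = 50.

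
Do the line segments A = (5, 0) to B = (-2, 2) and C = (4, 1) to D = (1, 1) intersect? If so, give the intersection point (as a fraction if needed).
Yes; intersection at (3/2, 1) (t = 1/2 on AB, s = 5/6 on CD)

Parametrize AB as A + t(B − A) = (5 + -7 t, 0 + 2 t) and CD as C + s(D − C) = (4 + -3 s, 1 + 0 s). Solve the linear system for (t, s). Determinant = -6 ≠ 0, so a unique intersection of the containing lines exists. Solution: t = 1/2, s = 5/6 — both in [0, 1], so the segments cross. Intersection point: (3/2, 1).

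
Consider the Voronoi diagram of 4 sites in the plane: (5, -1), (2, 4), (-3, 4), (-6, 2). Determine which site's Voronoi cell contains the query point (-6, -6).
Nearest site = (-6, 2)

The Voronoi cell of site s contains exactly those query points closer to s than to any other site. Compute squared distances from q = (-6, -6) to each site:
  (-6 − -6)² + (2 − -6)² = 64
  (-3 − -6)² + (4 − -6)² = 109
  (5 − -6)² + (-1 − -6)² = 146
  (2 − -6)² + (4 − -6)² = 164
Minimum is attained by (-6, 2), so q lies in its Voronoi cell.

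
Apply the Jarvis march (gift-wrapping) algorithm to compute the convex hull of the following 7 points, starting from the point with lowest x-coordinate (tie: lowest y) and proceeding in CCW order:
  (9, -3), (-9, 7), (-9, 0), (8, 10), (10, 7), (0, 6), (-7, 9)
Hull (CCW) = [(-9, 0), (9, -3), (10, 7), (8, 10), (-7, 9), (-9, 7)]

Jarvis march: at each step, from the current hull vertex p, select the next vertex q as the point such that every other point lies strictly to the left of (or on) the directed line p → q. (Equivalently: for every other point r, the cross product (q − p) × (r − p) ≥ 0.)
Starting point (lowest x, tie lowest y): (-9, 0). Wrap until returning to start. Resulting hull: (-9, 0), (9, -3), (10, 7), (8, 10), (-7, 9), (-9, 7).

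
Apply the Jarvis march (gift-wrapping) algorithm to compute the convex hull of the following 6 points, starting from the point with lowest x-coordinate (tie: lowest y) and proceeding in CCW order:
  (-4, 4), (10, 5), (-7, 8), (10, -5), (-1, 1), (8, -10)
Hull (CCW) = [(-7, 8), (-4, 4), (8, -10), (10, -5), (10, 5)]

Jarvis march: at each step, from the current hull vertex p, select the next vertex q as the point such that every other point lies strictly to the left of (or on) the directed line p → q. (Equivalently: for every other point r, the cross product (q − p) × (r − p) ≥ 0.)
Starting point (lowest x, tie lowest y): (-7, 8). Wrap until returning to start. Resulting hull: (-7, 8), (-4, 4), (8, -10), (10, -5), (10, 5).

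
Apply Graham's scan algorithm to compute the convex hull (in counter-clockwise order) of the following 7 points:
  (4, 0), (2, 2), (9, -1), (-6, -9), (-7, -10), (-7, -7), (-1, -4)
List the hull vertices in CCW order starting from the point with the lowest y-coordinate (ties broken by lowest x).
Hull (CCW) = [(-7, -10), (9, -1), (2, 2), (-7, -7)]

Graham scan procedure:
  1. Find the pivot p₀ = point with lowest y (tie → lowest x): (-7, -10).
  2. Sort the remaining points by polar angle around p₀.
  3. Walk through sorted points, maintaining a stack; pop the top while the last three entries make a non-left turn (cross product ≤ 0).
  4. Final stack is the convex hull in CCW order: (-7, -10), (9, -1), (2, 2), (-7, -7).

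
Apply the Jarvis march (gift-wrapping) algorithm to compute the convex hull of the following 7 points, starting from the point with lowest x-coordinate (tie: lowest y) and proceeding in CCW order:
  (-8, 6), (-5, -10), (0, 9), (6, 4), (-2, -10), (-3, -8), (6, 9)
Hull (CCW) = [(-8, 6), (-5, -10), (-2, -10), (6, 4), (6, 9), (0, 9)]

Jarvis march: at each step, from the current hull vertex p, select the next vertex q as the point such that every other point lies strictly to the left of (or on) the directed line p → q. (Equivalently: for every other point r, the cross product (q − p) × (r − p) ≥ 0.)
Starting point (lowest x, tie lowest y): (-8, 6). Wrap until returning to start. Resulting hull: (-8, 6), (-5, -10), (-2, -10), (6, 4), (6, 9), (0, 9).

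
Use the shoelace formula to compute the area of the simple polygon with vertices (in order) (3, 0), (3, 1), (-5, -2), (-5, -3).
Area = 8

Shoelace formula: Area = (1/2) |Σ_i (x_i · y_{i+1} − x_{i+1} · y_i)| (indices mod n). Compute each cross term:
  (3)(1) − (3)(0) = 3
  (3)(-2) − (-5)(1) = -1
  (-5)(-3) − (-5)(-2) = 5
  (-5)(0) − (3)(-3) = 9
Sum = 16, so (signed) Area = 16/2 = 8, |Area| = 8.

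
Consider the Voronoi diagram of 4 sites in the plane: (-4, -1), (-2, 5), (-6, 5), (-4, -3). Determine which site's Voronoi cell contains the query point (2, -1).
Nearest site = (-4, -1)

The Voronoi cell of site s contains exactly those query points closer to s than to any other site. Compute squared distances from q = (2, -1) to each site:
  (-4 − 2)² + (-1 − -1)² = 36
  (-4 − 2)² + (-3 − -1)² = 40
  (-2 − 2)² + (5 − -1)² = 52
  (-6 − 2)² + (5 − -1)² = 100
Minimum is attained by (-4, -1), so q lies in its Voronoi cell.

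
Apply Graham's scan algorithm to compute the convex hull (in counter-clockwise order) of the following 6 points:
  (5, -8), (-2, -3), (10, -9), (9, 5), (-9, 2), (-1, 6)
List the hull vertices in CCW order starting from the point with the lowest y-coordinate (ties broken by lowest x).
Hull (CCW) = [(10, -9), (9, 5), (-1, 6), (-9, 2), (5, -8)]

Graham scan procedure:
  1. Find the pivot p₀ = point with lowest y (tie → lowest x): (10, -9).
  2. Sort the remaining points by polar angle around p₀.
  3. Walk through sorted points, maintaining a stack; pop the top while the last three entries make a non-left turn (cross product ≤ 0).
  4. Final stack is the convex hull in CCW order: (10, -9), (9, 5), (-1, 6), (-9, 2), (5, -8).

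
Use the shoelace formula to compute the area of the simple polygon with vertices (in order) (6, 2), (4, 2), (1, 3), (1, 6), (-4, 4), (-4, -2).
Area = 73/2

Shoelace formula: Area = (1/2) |Σ_i (x_i · y_{i+1} − x_{i+1} · y_i)| (indices mod n). Compute each cross term:
  (6)(2) − (4)(2) = 4
  (4)(3) − (1)(2) = 10
  (1)(6) − (1)(3) = 3
  (1)(4) − (-4)(6) = 28
  (-4)(-2) − (-4)(4) = 24
  (-4)(2) − (6)(-2) = 4
Sum = 73, so (signed) Area = 73/2 = 73/2, |Area| = 73/2.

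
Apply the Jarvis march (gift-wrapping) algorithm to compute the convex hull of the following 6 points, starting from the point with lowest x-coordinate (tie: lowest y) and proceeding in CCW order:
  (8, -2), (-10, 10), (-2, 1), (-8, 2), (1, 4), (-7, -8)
Hull (CCW) = [(-10, 10), (-7, -8), (8, -2), (1, 4)]

Jarvis march: at each step, from the current hull vertex p, select the next vertex q as the point such that every other point lies strictly to the left of (or on) the directed line p → q. (Equivalently: for every other point r, the cross product (q − p) × (r − p) ≥ 0.)
Starting point (lowest x, tie lowest y): (-10, 10). Wrap until returning to start. Resulting hull: (-10, 10), (-7, -8), (8, -2), (1, 4).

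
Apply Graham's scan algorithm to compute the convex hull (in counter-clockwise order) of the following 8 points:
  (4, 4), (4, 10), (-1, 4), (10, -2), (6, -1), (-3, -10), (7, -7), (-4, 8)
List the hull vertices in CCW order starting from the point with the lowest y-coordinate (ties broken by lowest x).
Hull (CCW) = [(-3, -10), (7, -7), (10, -2), (4, 10), (-4, 8)]

Graham scan procedure:
  1. Find the pivot p₀ = point with lowest y (tie → lowest x): (-3, -10).
  2. Sort the remaining points by polar angle around p₀.
  3. Walk through sorted points, maintaining a stack; pop the top while the last three entries make a non-left turn (cross product ≤ 0).
  4. Final stack is the convex hull in CCW order: (-3, -10), (7, -7), (10, -2), (4, 10), (-4, 8).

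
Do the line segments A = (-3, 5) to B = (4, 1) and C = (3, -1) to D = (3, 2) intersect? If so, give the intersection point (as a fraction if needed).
Yes; intersection at (3, 11/7) (t = 6/7 on AB, s = 6/7 on CD)

Parametrize AB as A + t(B − A) = (-3 + 7 t, 5 + -4 t) and CD as C + s(D − C) = (3 + 0 s, -1 + 3 s). Solve the linear system for (t, s). Determinant = -21 ≠ 0, so a unique intersection of the containing lines exists. Solution: t = 6/7, s = 6/7 — both in [0, 1], so the segments cross. Intersection point: (3, 11/7).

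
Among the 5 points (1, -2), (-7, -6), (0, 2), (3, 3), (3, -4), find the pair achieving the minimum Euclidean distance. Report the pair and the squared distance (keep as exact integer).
Pair = ((1, -2), (3, -4)); squared distance = 8

Compute all C(5, 2) = 10 pairwise squared distances (x_i − x_j)² + (y_i − y_j)². The minimum is 8, attained by the pair ((1, -2), (3, -4)).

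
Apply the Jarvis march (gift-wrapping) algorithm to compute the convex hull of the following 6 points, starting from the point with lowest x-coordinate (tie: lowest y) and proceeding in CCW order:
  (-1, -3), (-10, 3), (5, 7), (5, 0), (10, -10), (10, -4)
Hull (CCW) = [(-10, 3), (-1, -3), (10, -10), (10, -4), (5, 7)]

Jarvis march: at each step, from the current hull vertex p, select the next vertex q as the point such that every other point lies strictly to the left of (or on) the directed line p → q. (Equivalently: for every other point r, the cross product (q − p) × (r − p) ≥ 0.)
Starting point (lowest x, tie lowest y): (-10, 3). Wrap until returning to start. Resulting hull: (-10, 3), (-1, -3), (10, -10), (10, -4), (5, 7).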